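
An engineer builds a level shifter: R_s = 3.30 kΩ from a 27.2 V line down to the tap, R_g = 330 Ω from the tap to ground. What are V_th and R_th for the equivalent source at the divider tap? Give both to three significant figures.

V_th is the open-circuit tap voltage: 27.2 × 330/(3300 + 330) = 2.47 V.
With the supply zeroed, R_s and R_g appear in parallel from the tap: R_th = R_s‖R_g = (3300 × 330)/3630 = 300 Ω.

V_th = 2.47 V, R_th = 300 Ω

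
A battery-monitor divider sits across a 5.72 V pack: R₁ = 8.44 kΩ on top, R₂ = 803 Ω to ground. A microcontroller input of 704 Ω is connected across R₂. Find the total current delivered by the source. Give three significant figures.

R₂‖R_L = 375.1 Ω, so the source sees R₁ + R₂‖R_L = 8815 Ω.
I = 5.72 V / 8815 Ω = 0.649 mA.

I ≈ 0.649 mA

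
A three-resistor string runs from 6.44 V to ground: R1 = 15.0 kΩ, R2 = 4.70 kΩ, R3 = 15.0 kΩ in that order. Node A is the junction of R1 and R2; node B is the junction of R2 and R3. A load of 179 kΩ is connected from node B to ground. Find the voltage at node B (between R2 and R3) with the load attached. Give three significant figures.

V ≈ 2.66 V

At node B, R3 is in parallel with the load: R3‖R_L = 13.84 kΩ.
Below node A the resistance is R2 + (R3‖R_L) = 18.54 kΩ, so V_A = 6.44 × 18.54/33.54 = 3.560 V.
Then V_B = V_A × (R3‖R_L)/(R2 + R3‖R_L) = 3.560 × 13.84/18.54 = 2.66 V.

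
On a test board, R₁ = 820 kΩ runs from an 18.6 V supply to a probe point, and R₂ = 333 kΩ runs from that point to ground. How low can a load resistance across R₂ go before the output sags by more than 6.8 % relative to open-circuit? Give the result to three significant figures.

Output resistance R_th = R₁‖R₂ = (820 × 333)/1153 = 236.8 kΩ.
The fractional drop is R_th/(R_th + R_L); requiring this ≤ 0.0680 gives R_L ≥ R_th(1/0.0680 − 1) = 236.8 × 13.71 = 3.25 MΩ.

R_L(min) ≈ 3.25 MΩ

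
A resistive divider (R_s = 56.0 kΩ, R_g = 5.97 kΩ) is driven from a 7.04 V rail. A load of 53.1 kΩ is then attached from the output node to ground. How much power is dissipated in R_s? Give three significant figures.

P ≈ 0.737 mW

Total resistance from the source is R_s + (R_g‖R_L) = 61.37 kΩ, so I = 7.04/61.37 kΩ = 0.1147 mA.
P = I²·R_s = (0.1147 mA)² × 56.0 kΩ = 0.737 mW.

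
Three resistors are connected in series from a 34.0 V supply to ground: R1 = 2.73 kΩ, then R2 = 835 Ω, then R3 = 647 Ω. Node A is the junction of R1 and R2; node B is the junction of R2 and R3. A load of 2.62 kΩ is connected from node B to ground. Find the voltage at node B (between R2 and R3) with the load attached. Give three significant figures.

V ≈ 4.32 V

At node B, R3 is in parallel with the load: R3‖R_L = 518.9 Ω.
Below node A the resistance is R2 + (R3‖R_L) = 1354 Ω, so V_A = 34.0 × 1354/4084 = 11.27 V.
Then V_B = V_A × (R3‖R_L)/(R2 + R3‖R_L) = 11.27 × 518.9/1354 = 4.32 V.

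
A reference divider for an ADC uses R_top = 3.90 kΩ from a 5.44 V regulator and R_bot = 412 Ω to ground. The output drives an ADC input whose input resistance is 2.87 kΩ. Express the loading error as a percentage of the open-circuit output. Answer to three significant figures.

11.5 %

The divider's output (Thévenin) resistance is R_top‖R_bot = 372.6 Ω.
Fractional drop under load = R_th/(R_th + R_L) = 372.6 / (372.6 + 2870) = 0.1149.
So the output falls by 11.5 %.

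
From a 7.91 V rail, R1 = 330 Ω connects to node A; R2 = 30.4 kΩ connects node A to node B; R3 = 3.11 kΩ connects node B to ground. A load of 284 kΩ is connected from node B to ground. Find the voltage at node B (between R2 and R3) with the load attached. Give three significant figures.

At node B, R3 is in parallel with the load: R3‖R_L = 3076 Ω.
Below node A the resistance is R2 + (R3‖R_L) = 33480 Ω, so V_A = 7.91 × 33480/33810 = 7.833 V.
Then V_B = V_A × (R3‖R_L)/(R2 + R3‖R_L) = 7.833 × 3076/33480 = 0.720 V.

V ≈ 0.720 V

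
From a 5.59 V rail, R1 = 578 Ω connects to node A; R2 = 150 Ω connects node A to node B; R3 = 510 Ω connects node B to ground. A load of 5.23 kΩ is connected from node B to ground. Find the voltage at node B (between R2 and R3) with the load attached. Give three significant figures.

At node B, R3 is in parallel with the load: R3‖R_L = 464.7 Ω.
Below node A the resistance is R2 + (R3‖R_L) = 614.7 Ω, so V_A = 5.59 × 614.7/1193 = 2.881 V.
Then V_B = V_A × (R3‖R_L)/(R2 + R3‖R_L) = 2.881 × 464.7/614.7 = 2.18 V.

V ≈ 2.18 V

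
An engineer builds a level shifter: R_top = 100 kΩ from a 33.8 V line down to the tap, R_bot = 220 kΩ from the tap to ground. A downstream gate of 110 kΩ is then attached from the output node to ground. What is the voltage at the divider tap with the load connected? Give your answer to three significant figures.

V_out ≈ 14.3 V

The load sits in parallel with R_bot: R_bot‖R_L = (220 × 110) / (220 + 110) = 73.33 kΩ.
V_out = 33.8 × 73.33 / (100 + 73.33) = 33.8 × 73.33/173.3 = 14.3 V.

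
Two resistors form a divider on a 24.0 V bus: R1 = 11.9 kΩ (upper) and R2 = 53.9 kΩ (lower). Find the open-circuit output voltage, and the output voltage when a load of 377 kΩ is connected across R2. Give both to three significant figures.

Unloaded: 19.7 V; loaded: 19.2 V

Open-circuit: V = 24.0 × 53.9/(11.9 + 53.9) = 19.7 V.
With the load, R2 becomes R2‖R_L = 47.16 kΩ, so V = 24.0 × 47.16/59.06 = 19.2 V.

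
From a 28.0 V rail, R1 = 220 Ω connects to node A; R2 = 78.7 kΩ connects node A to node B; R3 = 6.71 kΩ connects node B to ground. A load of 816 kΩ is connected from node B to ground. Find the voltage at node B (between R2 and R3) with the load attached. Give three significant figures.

V ≈ 2.18 V

At node B, R3 is in parallel with the load: R3‖R_L = 6655 Ω.
Below node A the resistance is R2 + (R3‖R_L) = 85360 Ω, so V_A = 28.0 × 85360/85580 = 27.93 V.
Then V_B = V_A × (R3‖R_L)/(R2 + R3‖R_L) = 27.93 × 6655/85360 = 2.18 V.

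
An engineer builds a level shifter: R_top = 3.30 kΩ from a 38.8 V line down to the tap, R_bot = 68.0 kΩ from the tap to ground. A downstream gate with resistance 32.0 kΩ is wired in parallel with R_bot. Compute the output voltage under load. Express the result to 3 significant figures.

The load sits in parallel with R_bot: R_bot‖R_L = (68.0 × 32.0) / (68.0 + 32.0) = 21.76 kΩ.
V_out = 38.8 × 21.76 / (3.30 + 21.76) = 38.8 × 21.76/25.06 = 33.7 V.

V_out ≈ 33.7 V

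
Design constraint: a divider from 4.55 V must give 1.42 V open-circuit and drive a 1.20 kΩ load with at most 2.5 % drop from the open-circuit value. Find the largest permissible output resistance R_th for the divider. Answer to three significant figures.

R_th ≤ 30.8 Ω

Loading drop = R_th/(R_th + R_L) ≤ 0.0250, so R_th ≤ R_L · ε/(1−ε) = 1.20 kΩ × 0.0250/0.9750 = 30.8 Ω.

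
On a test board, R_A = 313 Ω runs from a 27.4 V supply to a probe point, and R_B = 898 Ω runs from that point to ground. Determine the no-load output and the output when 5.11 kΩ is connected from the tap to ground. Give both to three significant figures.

Unloaded: 20.3 V; loaded: 19.4 V

Open-circuit: V = 27.4 × 898/(313 + 898) = 20.3 V.
With the load, R_B becomes R_B‖R_L = 763.8 Ω, so V = 27.4 × 763.8/1077 = 19.4 V.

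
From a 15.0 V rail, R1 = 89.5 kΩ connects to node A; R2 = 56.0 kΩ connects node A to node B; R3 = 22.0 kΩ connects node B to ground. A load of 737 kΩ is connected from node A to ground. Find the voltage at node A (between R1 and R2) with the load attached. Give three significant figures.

Below node A the series string R2+R3 = 78.00 kΩ sits in parallel with the 737 kΩ load: 70.53 kΩ.
V_A = 15.0 × 70.53/(89.5 + 70.53) = 6.61 V.

V ≈ 6.61 V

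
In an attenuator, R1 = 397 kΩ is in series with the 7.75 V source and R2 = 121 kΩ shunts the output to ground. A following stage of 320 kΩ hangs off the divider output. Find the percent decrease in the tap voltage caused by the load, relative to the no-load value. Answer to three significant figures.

Unloaded V = 7.75 × 121/518.0 = 1.810 V.
Loaded: R2‖R_L = 87.80 kΩ, giving V = 7.75 × 87.80/484.8 = 1.404 V.
Drop = (1.810 − 1.404) / 1.810 = 22.5 %.

22.5 %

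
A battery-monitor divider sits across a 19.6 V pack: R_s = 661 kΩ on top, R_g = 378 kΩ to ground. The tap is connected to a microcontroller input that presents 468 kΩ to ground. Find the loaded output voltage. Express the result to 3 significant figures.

V_out ≈ 4.71 V

The load sits in parallel with R_g: R_g‖R_L = (378 × 468) / (378 + 468) = 209.1 kΩ.
V_out = 19.6 × 209.1 / (661 + 209.1) = 19.6 × 209.1/870.1 = 4.71 V.
(Unloaded it would have been 7.13 V.)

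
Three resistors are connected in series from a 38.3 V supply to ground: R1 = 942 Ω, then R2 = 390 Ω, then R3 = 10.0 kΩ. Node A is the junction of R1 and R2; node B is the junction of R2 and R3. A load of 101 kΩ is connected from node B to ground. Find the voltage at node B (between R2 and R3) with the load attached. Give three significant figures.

V ≈ 33.4 V

At node B, R3 is in parallel with the load: R3‖R_L = 9099 Ω.
Below node A the resistance is R2 + (R3‖R_L) = 9489 Ω, so V_A = 38.3 × 9489/10430 = 34.84 V.
Then V_B = V_A × (R3‖R_L)/(R2 + R3‖R_L) = 34.84 × 9099/9489 = 33.4 V.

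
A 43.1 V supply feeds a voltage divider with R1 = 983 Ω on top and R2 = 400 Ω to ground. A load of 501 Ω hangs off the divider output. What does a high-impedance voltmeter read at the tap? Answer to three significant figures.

The load sits in parallel with R2: R2‖R_L = (400 × 501) / (400 + 501) = 222.4 Ω.
V_out = 43.1 × 222.4 / (983 + 222.4) = 43.1 × 222.4/1205 = 7.95 V.
(Unloaded it would have been 12.5 V.)

V_out ≈ 7.95 V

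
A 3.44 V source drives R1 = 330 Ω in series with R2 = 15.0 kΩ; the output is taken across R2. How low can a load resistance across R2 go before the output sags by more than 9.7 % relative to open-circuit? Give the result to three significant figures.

Output resistance R_th = R1‖R2 = (330 × 15000)/15330 = 322.9 Ω.
The fractional drop is R_th/(R_th + R_L); requiring this ≤ 0.0970 gives R_L ≥ R_th(1/0.0970 − 1) = 322.9 × 9.309 = 3.01 kΩ.

R_L(min) ≈ 3.01 kΩ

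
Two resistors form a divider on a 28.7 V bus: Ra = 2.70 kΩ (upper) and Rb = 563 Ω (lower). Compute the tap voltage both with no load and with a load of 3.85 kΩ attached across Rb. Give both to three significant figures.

Unloaded: 4.95 V; loaded: 4.42 V

Open-circuit: V = 28.7 × 563/(2700 + 563) = 4.95 V.
With the load, Rb becomes Rb‖R_L = 491.2 Ω, so V = 28.7 × 491.2/3191 = 4.42 V.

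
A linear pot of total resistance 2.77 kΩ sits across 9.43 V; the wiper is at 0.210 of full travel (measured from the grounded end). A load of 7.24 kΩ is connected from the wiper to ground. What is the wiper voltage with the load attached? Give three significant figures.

V ≈ 1.86 V

The wiper splits the pot into (1−α)R = 2188 Ω above and αR = 581.7 Ω below.
Lower section ‖ load = 538.4 Ω.
V_wiper = 9.43 × 538.4/(2188 + 538.4) = 1.86 V.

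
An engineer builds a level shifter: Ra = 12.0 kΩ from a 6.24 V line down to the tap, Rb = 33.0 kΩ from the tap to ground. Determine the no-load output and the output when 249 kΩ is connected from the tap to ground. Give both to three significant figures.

Unloaded: 4.58 V; loaded: 4.42 V

Open-circuit: V = 6.24 × 33.0/(12.0 + 33.0) = 4.58 V.
With the load, Rb becomes Rb‖R_L = 29.14 kΩ, so V = 6.24 × 29.14/41.14 = 4.42 V.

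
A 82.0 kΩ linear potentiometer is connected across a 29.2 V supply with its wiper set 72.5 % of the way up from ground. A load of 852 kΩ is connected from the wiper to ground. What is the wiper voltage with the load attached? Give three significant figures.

V ≈ 20.8 V

The wiper splits the pot into (1−α)R = 22.55 kΩ above and αR = 59.45 kΩ below.
Lower section ‖ load = 55.57 kΩ.
V_wiper = 29.2 × 55.57/(22.55 + 55.57) = 20.8 V.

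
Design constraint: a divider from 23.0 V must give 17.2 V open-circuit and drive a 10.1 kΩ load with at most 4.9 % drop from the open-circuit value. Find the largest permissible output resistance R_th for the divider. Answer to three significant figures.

R_th ≤ 520 Ω

Loading drop = R_th/(R_th + R_L) ≤ 0.0490, so R_th ≤ R_L · ε/(1−ε) = 10.1 kΩ × 0.0490/0.9510 = 520 Ω.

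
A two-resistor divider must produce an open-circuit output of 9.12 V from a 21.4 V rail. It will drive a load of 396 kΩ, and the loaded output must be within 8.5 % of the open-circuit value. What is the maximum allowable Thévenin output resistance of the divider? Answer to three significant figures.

Loading drop = R_th/(R_th + R_L) ≤ 0.0850, so R_th ≤ R_L · ε/(1−ε) = 396 kΩ × 0.0850/0.9150 = 36.8 kΩ.

R_th ≤ 36.8 kΩ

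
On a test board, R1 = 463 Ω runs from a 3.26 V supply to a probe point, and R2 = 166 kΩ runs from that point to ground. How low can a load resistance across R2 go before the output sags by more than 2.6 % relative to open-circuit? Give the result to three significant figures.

R_L(min) ≈ 17.3 kΩ

Output resistance R_th = R1‖R2 = (463 × 166000)/166500 = 461.7 Ω.
The fractional drop is R_th/(R_th + R_L); requiring this ≤ 0.0260 gives R_L ≥ R_th(1/0.0260 − 1) = 461.7 × 37.46 = 17.3 kΩ.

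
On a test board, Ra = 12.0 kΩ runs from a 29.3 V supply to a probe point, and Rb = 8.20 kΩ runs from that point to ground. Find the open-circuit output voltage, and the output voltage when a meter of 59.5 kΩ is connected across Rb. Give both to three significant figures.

Open-circuit: V = 29.3 × 8.20/(12.0 + 8.20) = 11.9 V.
With the load, Rb becomes Rb‖R_L = 7.207 kΩ, so V = 29.3 × 7.207/19.21 = 11.0 V.

Unloaded: 11.9 V; loaded: 11.0 V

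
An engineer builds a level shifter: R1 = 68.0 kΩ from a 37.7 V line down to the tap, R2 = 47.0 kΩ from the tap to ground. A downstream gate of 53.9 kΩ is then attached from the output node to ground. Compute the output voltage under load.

V_out ≈ 10.2 V

The load sits in parallel with R2: R2‖R_L = (47.0 × 53.9) / (47.0 + 53.9) = 25.11 kΩ.
V_out = 37.7 × 25.11 / (68.0 + 25.11) = 37.7 × 25.11/93.11 = 10.2 V.
(Unloaded it would have been 15.4 V.)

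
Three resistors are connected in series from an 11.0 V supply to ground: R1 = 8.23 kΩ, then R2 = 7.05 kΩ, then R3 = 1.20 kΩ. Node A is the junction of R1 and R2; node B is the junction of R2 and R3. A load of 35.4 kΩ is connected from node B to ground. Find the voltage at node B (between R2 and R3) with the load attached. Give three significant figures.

V ≈ 0.777 V

At node B, R3 is in parallel with the load: R3‖R_L = 1.161 kΩ.
Below node A the resistance is R2 + (R3‖R_L) = 8.211 kΩ, so V_A = 11.0 × 8.211/16.44 = 5.494 V.
Then V_B = V_A × (R3‖R_L)/(R2 + R3‖R_L) = 5.494 × 1.161/8.211 = 0.777 V.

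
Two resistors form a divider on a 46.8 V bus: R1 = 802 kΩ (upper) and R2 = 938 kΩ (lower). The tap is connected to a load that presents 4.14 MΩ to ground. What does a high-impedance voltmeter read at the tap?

The load sits in parallel with R2: R2‖R_L = (938 × 4140) / (938 + 4140) = 764.7 kΩ.
V_out = 46.8 × 764.7 / (802 + 764.7) = 46.8 × 764.7/1567 = 22.8 V.

V_out ≈ 22.8 V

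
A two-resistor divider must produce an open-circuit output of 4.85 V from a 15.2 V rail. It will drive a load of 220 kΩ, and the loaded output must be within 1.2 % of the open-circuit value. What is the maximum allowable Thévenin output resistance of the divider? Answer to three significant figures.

Loading drop = R_th/(R_th + R_L) ≤ 0.0120, so R_th ≤ R_L · ε/(1−ε) = 220 kΩ × 0.0120/0.9880 = 2.67 kΩ.

R_th ≤ 2.67 kΩ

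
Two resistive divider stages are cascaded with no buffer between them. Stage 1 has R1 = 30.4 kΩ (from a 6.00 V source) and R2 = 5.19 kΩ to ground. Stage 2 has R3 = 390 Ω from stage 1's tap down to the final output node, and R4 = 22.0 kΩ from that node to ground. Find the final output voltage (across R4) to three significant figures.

Stage 2 presents R3+R4 = 22390 Ω as a load on stage 1's tap.
Stage 1's lower leg becomes R2‖(R3+R4) = 4213 Ω, so V_mid = 6.00 × 4213/34610 = 0.7304 V.
Stage 2 is itself unloaded: V_out = V_mid × R4/(R3+R4) = 0.7304 × 22000/22390 = 0.718 V.

V_out ≈ 0.718 V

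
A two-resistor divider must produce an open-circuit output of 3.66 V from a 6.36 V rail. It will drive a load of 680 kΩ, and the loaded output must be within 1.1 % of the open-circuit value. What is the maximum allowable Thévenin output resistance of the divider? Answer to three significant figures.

R_th ≤ 7.56 kΩ

Loading drop = R_th/(R_th + R_L) ≤ 0.0110, so R_th ≤ R_L · ε/(1−ε) = 680 kΩ × 0.0110/0.9890 = 7.56 kΩ.
(Any R1, R2 with R2/(R1+R2) = 0.575 and R1‖R2 ≤ 7.56 kΩ will meet the spec.)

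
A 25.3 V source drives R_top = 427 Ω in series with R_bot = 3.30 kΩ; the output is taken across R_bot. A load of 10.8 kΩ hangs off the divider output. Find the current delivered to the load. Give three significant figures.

I_L ≈ 2.00 mA

R_bot‖R_L = 2528 Ω; V_out = 25.3 × 2528/2955 = 21.64 V.
I_L = V_out / R_L = 21.64 / 10.8 kΩ = 2.00 mA.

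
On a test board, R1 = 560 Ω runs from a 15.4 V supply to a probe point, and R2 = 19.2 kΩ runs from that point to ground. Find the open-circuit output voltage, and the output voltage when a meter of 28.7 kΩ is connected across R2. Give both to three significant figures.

Unloaded: 15.0 V; loaded: 14.7 V

Open-circuit: V = 15.4 × 19200/(560 + 19200) = 15.0 V.
With the load, R2 becomes R2‖R_L = 11500 Ω, so V = 15.4 × 11500/12060 = 14.7 V.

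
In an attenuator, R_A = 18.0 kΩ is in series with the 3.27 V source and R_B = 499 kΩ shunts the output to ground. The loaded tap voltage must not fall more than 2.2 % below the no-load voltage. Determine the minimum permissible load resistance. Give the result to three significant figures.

Output resistance R_th = R_A‖R_B = (18.0 × 499)/517.0 = 17.37 kΩ.
The fractional drop is R_th/(R_th + R_L); requiring this ≤ 0.0220 gives R_L ≥ R_th(1/0.0220 − 1) = 17.37 × 44.45 = 772 kΩ.

R_L(min) ≈ 772 kΩ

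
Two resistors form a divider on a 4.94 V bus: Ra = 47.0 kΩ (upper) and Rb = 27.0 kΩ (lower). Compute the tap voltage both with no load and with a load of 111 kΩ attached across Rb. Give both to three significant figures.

Open-circuit: V = 4.94 × 27.0/(47.0 + 27.0) = 1.80 V.
With the load, Rb becomes Rb‖R_L = 21.72 kΩ, so V = 4.94 × 21.72/68.72 = 1.56 V.

Unloaded: 1.80 V; loaded: 1.56 V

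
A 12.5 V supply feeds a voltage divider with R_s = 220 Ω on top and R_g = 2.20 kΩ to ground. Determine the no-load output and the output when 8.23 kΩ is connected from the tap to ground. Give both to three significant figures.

Unloaded: 11.4 V; loaded: 11.1 V

Open-circuit: V = 12.5 × 2200/(220 + 2200) = 11.4 V.
With the load, R_g becomes R_g‖R_L = 1736 Ω, so V = 12.5 × 1736/1956 = 11.1 V.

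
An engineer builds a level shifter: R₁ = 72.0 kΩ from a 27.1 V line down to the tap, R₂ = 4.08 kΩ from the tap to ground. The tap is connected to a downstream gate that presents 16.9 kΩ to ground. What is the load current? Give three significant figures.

I_L ≈ 0.0700 mA

R₂‖R_L = 3.287 kΩ; V_out = 27.1 × 3.287/75.29 = 1.183 V.
I_L = V_out / R_L = 1.183 / 16.9 kΩ = 0.0700 mA.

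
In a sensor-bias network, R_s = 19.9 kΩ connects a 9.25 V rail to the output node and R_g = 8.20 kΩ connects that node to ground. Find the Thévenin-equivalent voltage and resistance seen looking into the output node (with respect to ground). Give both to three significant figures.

V_th is the open-circuit tap voltage: 9.25 × 8.20/(19.9 + 8.20) = 2.70 V.
With the supply zeroed, R_s and R_g appear in parallel from the tap: R_th = R_s‖R_g = (19.9 × 8.20)/28.10 = 5.81 kΩ.

V_th = 2.70 V, R_th = 5.81 kΩ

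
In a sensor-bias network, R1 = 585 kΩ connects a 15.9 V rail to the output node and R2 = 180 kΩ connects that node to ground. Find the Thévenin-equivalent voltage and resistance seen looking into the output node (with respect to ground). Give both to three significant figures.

V_th is the open-circuit tap voltage: 15.9 × 180/(585 + 180) = 3.74 V.
With the supply zeroed, R1 and R2 appear in parallel from the tap: R_th = R1‖R2 = (585 × 180)/765.0 = 138 kΩ.

V_th = 3.74 V, R_th = 138 kΩ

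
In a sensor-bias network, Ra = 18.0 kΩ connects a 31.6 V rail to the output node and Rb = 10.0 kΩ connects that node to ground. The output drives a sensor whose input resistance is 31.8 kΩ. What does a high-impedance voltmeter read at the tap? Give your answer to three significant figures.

V_out ≈ 9.39 V

The load sits in parallel with Rb: Rb‖R_L = (10.0 × 31.8) / (10.0 + 31.8) = 7.608 kΩ.
V_out = 31.6 × 7.608 / (18.0 + 7.608) = 31.6 × 7.608/25.61 = 9.39 V.
(Unloaded it would have been 11.3 V.)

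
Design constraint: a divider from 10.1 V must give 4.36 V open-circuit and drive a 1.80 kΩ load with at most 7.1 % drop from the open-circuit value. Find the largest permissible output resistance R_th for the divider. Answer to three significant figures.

R_th ≤ 138 Ω

Loading drop = R_th/(R_th + R_L) ≤ 0.0710, so R_th ≤ R_L · ε/(1−ε) = 1.80 kΩ × 0.0710/0.9290 = 138 Ω.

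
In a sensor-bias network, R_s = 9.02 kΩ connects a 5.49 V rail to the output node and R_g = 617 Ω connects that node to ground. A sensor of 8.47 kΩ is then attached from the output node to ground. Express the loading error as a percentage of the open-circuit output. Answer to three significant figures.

6.38 %

The divider's output (Thévenin) resistance is R_s‖R_g = 577.5 Ω.
Fractional drop under load = R_th/(R_th + R_L) = 577.5 / (577.5 + 8470) = 0.06383.
So the output falls by 6.38 %.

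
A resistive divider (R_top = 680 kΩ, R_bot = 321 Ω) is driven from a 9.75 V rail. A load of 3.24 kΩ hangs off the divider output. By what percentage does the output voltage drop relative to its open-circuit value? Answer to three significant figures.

9.01 %

Unloaded V = 9.75 × 321/680300 = 0.0046004 V.
Loaded: R_bot‖R_L = 292.1 Ω, giving V = 9.75 × 292.1/680300 = 0.0041859 V.
Drop = (0.0046004 − 0.0041859) / 0.0046004 = 9.01 %.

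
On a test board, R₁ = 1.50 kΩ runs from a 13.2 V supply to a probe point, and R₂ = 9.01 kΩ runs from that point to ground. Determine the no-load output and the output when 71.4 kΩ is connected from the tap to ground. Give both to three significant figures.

Unloaded: 11.3 V; loaded: 11.1 V

Open-circuit: V = 13.2 × 9.01/(1.50 + 9.01) = 11.3 V.
With the load, R₂ becomes R₂‖R_L = 8.000 kΩ, so V = 13.2 × 8.000/9.500 = 11.1 V.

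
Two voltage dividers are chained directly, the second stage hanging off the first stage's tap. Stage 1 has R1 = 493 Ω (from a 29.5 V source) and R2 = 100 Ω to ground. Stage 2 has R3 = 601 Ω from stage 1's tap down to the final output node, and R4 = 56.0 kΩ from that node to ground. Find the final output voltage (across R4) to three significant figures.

V_out ≈ 4.91 V

Stage 2 presents R3+R4 = 56600 Ω as a load on stage 1's tap.
Stage 1's lower leg becomes R2‖(R3+R4) = 99.82 Ω, so V_mid = 29.5 × 99.82/592.8 = 4.967 V.
Stage 2 is itself unloaded: V_out = V_mid × R4/(R3+R4) = 4.967 × 56000/56600 = 4.91 V.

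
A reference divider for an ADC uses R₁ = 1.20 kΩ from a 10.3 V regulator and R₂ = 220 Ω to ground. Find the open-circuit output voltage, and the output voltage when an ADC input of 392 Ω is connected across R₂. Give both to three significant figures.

Unloaded: 1.60 V; loaded: 1.08 V

Open-circuit: V = 10.3 × 220/(1200 + 220) = 1.60 V.
With the load, R₂ becomes R₂‖R_L = 140.9 Ω, so V = 10.3 × 140.9/1341 = 1.08 V.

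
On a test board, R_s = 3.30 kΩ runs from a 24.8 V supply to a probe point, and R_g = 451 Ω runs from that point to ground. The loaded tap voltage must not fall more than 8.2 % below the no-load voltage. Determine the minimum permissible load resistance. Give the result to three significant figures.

R_L(min) ≈ 4.44 kΩ

Output resistance R_th = R_s‖R_g = (3300 × 451)/3751 = 396.8 Ω.
The fractional drop is R_th/(R_th + R_L); requiring this ≤ 0.0820 gives R_L ≥ R_th(1/0.0820 − 1) = 396.8 × 11.20 = 4.44 kΩ.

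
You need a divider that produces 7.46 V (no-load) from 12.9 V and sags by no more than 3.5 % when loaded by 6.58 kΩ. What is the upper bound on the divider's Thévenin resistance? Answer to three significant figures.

Loading drop = R_th/(R_th + R_L) ≤ 0.0350, so R_th ≤ R_L · ε/(1−ε) = 6.58 kΩ × 0.0350/0.9650 = 239 Ω.
(Any R1, R2 with R2/(R1+R2) = 0.578 and R1‖R2 ≤ 239 Ω will meet the spec.)

R_th ≤ 239 Ω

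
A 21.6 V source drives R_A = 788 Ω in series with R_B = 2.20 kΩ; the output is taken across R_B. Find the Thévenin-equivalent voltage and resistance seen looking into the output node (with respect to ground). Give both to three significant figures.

V_th is the open-circuit tap voltage: 21.6 × 2200/(788 + 2200) = 15.9 V.
With the supply zeroed, R_A and R_B appear in parallel from the tap: R_th = R_A‖R_B = (788 × 2200)/2988 = 580 Ω.

V_th = 15.9 V, R_th = 580 Ω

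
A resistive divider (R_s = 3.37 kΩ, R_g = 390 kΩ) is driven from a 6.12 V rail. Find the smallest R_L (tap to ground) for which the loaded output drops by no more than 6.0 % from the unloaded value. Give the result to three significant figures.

R_L(min) ≈ 52.3 kΩ

Output resistance R_th = R_s‖R_g = (3.37 × 390)/393.4 = 3.341 kΩ.
The fractional drop is R_th/(R_th + R_L); requiring this ≤ 0.0600 gives R_L ≥ R_th(1/0.0600 − 1) = 3.341 × 15.67 = 52.3 kΩ.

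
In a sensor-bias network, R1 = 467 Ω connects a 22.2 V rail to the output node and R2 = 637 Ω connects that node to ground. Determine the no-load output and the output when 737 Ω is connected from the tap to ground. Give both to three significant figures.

Open-circuit: V = 22.2 × 637/(467 + 637) = 12.8 V.
With the load, R2 becomes R2‖R_L = 341.7 Ω, so V = 22.2 × 341.7/808.7 = 9.38 V.

Unloaded: 12.8 V; loaded: 9.38 V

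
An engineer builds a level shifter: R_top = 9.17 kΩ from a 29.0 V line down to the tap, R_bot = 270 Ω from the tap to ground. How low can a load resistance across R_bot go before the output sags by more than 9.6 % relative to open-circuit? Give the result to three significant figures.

Output resistance R_th = R_top‖R_bot = (9170 × 270)/9440 = 262.3 Ω.
The fractional drop is R_th/(R_th + R_L); requiring this ≤ 0.0960 gives R_L ≥ R_th(1/0.0960 − 1) = 262.3 × 9.417 = 2.47 kΩ.

R_L(min) ≈ 2.47 kΩ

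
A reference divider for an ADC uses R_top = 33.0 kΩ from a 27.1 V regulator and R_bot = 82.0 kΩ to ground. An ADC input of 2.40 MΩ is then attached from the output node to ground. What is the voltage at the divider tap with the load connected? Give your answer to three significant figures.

V_out ≈ 19.1 V

The load sits in parallel with R_bot: R_bot‖R_L = (82.0 × 2400) / (82.0 + 2400) = 79.29 kΩ.
V_out = 27.1 × 79.29 / (33.0 + 79.29) = 27.1 × 79.29/112.3 = 19.1 V.
(Unloaded it would have been 19.3 V.)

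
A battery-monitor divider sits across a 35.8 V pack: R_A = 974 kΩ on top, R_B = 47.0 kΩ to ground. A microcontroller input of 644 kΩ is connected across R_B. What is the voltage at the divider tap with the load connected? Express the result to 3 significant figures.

The load sits in parallel with R_B: R_B‖R_L = (47.0 × 644) / (47.0 + 644) = 43.80 kΩ.
V_out = 35.8 × 43.80 / (974 + 43.80) = 35.8 × 43.80/1018 = 1.54 V.
(Unloaded it would have been 1.65 V.)

V_out ≈ 1.54 V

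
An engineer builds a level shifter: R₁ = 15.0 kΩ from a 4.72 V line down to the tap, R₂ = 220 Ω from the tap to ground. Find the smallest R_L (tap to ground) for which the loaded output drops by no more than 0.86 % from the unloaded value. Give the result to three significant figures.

R_L(min) ≈ 25.0 kΩ

Output resistance R_th = R₁‖R₂ = (15000 × 220)/15220 = 216.8 Ω.
The fractional drop is R_th/(R_th + R_L); requiring this ≤ 0.00860 gives R_L ≥ R_th(1/0.00860 − 1) = 216.8 × 115.3 = 25.0 kΩ.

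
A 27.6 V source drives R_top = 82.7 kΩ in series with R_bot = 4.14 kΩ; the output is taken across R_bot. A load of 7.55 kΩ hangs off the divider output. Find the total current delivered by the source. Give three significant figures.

I ≈ 0.323 mA

R_bot‖R_L = 2.674 kΩ, so the source sees R_top + R_bot‖R_L = 85.37 kΩ.
I = 27.6 V / 85.37 kΩ = 0.323 mA.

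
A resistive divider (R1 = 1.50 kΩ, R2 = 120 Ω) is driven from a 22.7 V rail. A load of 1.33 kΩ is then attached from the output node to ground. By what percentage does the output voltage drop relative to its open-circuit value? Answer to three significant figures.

7.71 %

The divider's output (Thévenin) resistance is R1‖R2 = 111.1 Ω.
Fractional drop under load = R_th/(R_th + R_L) = 111.1 / (111.1 + 1330) = 0.07710.
So the output falls by 7.71 %.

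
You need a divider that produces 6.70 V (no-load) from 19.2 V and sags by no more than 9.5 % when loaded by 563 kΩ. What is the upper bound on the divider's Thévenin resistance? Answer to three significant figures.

R_th ≤ 59.1 kΩ

Loading drop = R_th/(R_th + R_L) ≤ 0.0950, so R_th ≤ R_L · ε/(1−ε) = 563 kΩ × 0.0950/0.9050 = 59.1 kΩ.
(Any R1, R2 with R2/(R1+R2) = 0.349 and R1‖R2 ≤ 59.1 kΩ will meet the spec.)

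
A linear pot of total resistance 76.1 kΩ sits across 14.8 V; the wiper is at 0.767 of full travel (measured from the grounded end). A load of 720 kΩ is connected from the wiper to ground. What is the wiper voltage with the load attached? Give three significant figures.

The wiper splits the pot into (1−α)R = 17.73 kΩ above and αR = 58.37 kΩ below.
Lower section ‖ load = 53.99 kΩ.
V_wiper = 14.8 × 53.99/(17.73 + 53.99) = 11.1 V.

V ≈ 11.1 V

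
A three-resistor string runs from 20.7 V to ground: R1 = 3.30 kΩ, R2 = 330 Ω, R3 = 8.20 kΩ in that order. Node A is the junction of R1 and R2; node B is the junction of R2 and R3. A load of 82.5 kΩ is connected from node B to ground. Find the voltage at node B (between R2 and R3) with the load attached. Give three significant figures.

At node B, R3 is in parallel with the load: R3‖R_L = 7459 Ω.
Below node A the resistance is R2 + (R3‖R_L) = 7789 Ω, so V_A = 20.7 × 7789/11090 = 14.54 V.
Then V_B = V_A × (R3‖R_L)/(R2 + R3‖R_L) = 14.54 × 7459/7789 = 13.9 V.

V ≈ 13.9 V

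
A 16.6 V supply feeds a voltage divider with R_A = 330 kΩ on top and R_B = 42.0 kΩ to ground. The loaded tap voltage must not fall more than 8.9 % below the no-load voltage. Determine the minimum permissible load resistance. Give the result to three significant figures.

Output resistance R_th = R_A‖R_B = (330 × 42.0)/372.0 = 37.26 kΩ.
The fractional drop is R_th/(R_th + R_L); requiring this ≤ 0.0890 gives R_L ≥ R_th(1/0.0890 − 1) = 37.26 × 10.24 = 381 kΩ.

R_L(min) ≈ 381 kΩ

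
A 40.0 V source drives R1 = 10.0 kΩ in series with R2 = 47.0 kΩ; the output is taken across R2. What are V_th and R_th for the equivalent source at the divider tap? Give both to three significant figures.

V_th = 33.0 V, R_th = 8.25 kΩ

V_th is the open-circuit tap voltage: 40.0 × 47.0/(10.0 + 47.0) = 33.0 V.
With the supply zeroed, R1 and R2 appear in parallel from the tap: R_th = R1‖R2 = (10.0 × 47.0)/57.00 = 8.25 kΩ.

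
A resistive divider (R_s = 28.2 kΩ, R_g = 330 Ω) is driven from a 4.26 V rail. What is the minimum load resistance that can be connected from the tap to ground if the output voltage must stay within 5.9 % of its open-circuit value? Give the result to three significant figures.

R_L(min) ≈ 5.20 kΩ

Output resistance R_th = R_s‖R_g = (28200 × 330)/28530 = 326.2 Ω.
The fractional drop is R_th/(R_th + R_L); requiring this ≤ 0.0590 gives R_L ≥ R_th(1/0.0590 − 1) = 326.2 × 15.95 = 5.20 kΩ.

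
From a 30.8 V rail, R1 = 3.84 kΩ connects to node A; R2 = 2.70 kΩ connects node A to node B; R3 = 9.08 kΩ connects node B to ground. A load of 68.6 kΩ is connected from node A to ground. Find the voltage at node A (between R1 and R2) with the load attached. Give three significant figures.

Below node A the series string R2+R3 = 11.78 kΩ sits in parallel with the 68.6 kΩ load: 10.05 kΩ.
V_A = 30.8 × 10.05/(3.84 + 10.05) = 22.3 V.

V ≈ 22.3 V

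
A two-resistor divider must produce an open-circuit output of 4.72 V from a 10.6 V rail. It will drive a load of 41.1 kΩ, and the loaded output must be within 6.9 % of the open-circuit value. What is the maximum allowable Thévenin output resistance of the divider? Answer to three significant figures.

Loading drop = R_th/(R_th + R_L) ≤ 0.0690, so R_th ≤ R_L · ε/(1−ε) = 41.1 kΩ × 0.0690/0.9310 = 3.05 kΩ.
(Any R1, R2 with R2/(R1+R2) = 0.445 and R1‖R2 ≤ 3.05 kΩ will meet the spec.)

R_th ≤ 3.05 kΩ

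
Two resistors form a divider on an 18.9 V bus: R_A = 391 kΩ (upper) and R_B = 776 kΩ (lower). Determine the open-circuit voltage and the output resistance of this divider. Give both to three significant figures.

V_th is the open-circuit tap voltage: 18.9 × 776/(391 + 776) = 12.6 V.
With the supply zeroed, R_A and R_B appear in parallel from the tap: R_th = R_A‖R_B = (391 × 776)/1167 = 260 kΩ.

V_th = 12.6 V, R_th = 260 kΩ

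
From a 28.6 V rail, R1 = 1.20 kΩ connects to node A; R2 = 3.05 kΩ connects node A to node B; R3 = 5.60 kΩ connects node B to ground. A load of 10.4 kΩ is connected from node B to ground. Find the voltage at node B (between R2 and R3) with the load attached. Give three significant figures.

V ≈ 13.2 V

At node B, R3 is in parallel with the load: R3‖R_L = 3.640 kΩ.
Below node A the resistance is R2 + (R3‖R_L) = 6.690 kΩ, so V_A = 28.6 × 6.690/7.890 = 24.25 V.
Then V_B = V_A × (R3‖R_L)/(R2 + R3‖R_L) = 24.25 × 3.640/6.690 = 13.2 V.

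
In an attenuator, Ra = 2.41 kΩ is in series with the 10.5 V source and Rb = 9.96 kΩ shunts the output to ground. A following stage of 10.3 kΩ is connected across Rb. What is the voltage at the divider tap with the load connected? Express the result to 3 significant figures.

The load sits in parallel with Rb: Rb‖R_L = (9.96 × 10.3) / (9.96 + 10.3) = 5.064 kΩ.
V_out = 10.5 × 5.064 / (2.41 + 5.064) = 10.5 × 5.064/7.474 = 7.11 V.

V_out ≈ 7.11 V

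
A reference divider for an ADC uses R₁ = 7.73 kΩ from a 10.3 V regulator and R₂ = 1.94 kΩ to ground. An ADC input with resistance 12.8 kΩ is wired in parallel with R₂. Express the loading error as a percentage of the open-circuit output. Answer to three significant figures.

The divider's output (Thévenin) resistance is R₁‖R₂ = 1.551 kΩ.
Fractional drop under load = R_th/(R_th + R_L) = 1.551 / (1.551 + 12.8) = 0.1081.
So the output falls by 10.8 %.

10.8 %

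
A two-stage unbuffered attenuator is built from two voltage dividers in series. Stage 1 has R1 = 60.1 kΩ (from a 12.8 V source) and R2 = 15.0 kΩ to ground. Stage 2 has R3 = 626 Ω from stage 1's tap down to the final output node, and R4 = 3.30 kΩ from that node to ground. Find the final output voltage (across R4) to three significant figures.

Stage 2 presents R3+R4 = 3926 Ω as a load on stage 1's tap.
Stage 1's lower leg becomes R2‖(R3+R4) = 3112 Ω, so V_mid = 12.8 × 3112/63210 = 0.6301 V.
Stage 2 is itself unloaded: V_out = V_mid × R4/(R3+R4) = 0.6301 × 3300/3926 = 0.530 V.

V_out ≈ 0.530 V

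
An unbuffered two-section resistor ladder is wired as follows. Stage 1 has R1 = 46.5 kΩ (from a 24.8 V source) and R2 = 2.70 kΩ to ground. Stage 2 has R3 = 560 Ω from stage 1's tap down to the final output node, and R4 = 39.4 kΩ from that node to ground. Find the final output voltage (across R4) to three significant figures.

V_out ≈ 1.26 V

Stage 2 presents R3+R4 = 39960 Ω as a load on stage 1's tap.
Stage 1's lower leg becomes R2‖(R3+R4) = 2529 Ω, so V_mid = 24.8 × 2529/49030 = 1.279 V.
Stage 2 is itself unloaded: V_out = V_mid × R4/(R3+R4) = 1.279 × 39400/39960 = 1.26 V.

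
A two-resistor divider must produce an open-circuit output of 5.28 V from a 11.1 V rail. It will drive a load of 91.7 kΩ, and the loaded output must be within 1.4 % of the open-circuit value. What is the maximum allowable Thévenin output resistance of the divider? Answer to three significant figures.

Loading drop = R_th/(R_th + R_L) ≤ 0.0140, so R_th ≤ R_L · ε/(1−ε) = 91.7 kΩ × 0.0140/0.9860 = 1.30 kΩ.
(Any R1, R2 with R2/(R1+R2) = 0.476 and R1‖R2 ≤ 1.30 kΩ will meet the spec.)

R_th ≤ 1.30 kΩ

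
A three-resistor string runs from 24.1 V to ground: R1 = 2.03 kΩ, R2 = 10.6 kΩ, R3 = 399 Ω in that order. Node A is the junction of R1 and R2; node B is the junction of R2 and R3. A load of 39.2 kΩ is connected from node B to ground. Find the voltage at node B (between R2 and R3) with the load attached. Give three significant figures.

V ≈ 0.731 V

At node B, R3 is in parallel with the load: R3‖R_L = 395.0 Ω.
Below node A the resistance is R2 + (R3‖R_L) = 10990 Ω, so V_A = 24.1 × 10990/13020 = 20.34 V.
Then V_B = V_A × (R3‖R_L)/(R2 + R3‖R_L) = 20.34 × 395.0/10990 = 0.731 V.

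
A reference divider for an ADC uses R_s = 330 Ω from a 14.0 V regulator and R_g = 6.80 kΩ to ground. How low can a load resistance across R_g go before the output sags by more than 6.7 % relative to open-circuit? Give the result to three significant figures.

R_L(min) ≈ 4.38 kΩ

Output resistance R_th = R_s‖R_g = (330 × 6800)/7130 = 314.7 Ω.
The fractional drop is R_th/(R_th + R_L); requiring this ≤ 0.0670 gives R_L ≥ R_th(1/0.0670 − 1) = 314.7 × 13.93 = 4.38 kΩ.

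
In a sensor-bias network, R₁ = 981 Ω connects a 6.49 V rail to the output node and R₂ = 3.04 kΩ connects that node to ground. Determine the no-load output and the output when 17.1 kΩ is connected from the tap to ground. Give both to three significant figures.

Unloaded: 4.91 V; loaded: 4.70 V

Open-circuit: V = 6.49 × 3040/(981 + 3040) = 4.91 V.
With the load, R₂ becomes R₂‖R_L = 2581 Ω, so V = 6.49 × 2581/3562 = 4.70 V.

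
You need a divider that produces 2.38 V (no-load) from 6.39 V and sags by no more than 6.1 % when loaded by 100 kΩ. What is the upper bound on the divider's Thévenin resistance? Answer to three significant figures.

R_th ≤ 6.50 kΩ

Loading drop = R_th/(R_th + R_L) ≤ 0.0610, so R_th ≤ R_L · ε/(1−ε) = 100 kΩ × 0.0610/0.9390 = 6.50 kΩ.
(Any R1, R2 with R2/(R1+R2) = 0.372 and R1‖R2 ≤ 6.50 kΩ will meet the spec.)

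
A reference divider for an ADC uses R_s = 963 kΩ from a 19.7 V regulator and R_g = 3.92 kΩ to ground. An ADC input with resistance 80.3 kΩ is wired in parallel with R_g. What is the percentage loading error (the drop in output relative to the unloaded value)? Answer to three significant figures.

4.64 %

The divider's output (Thévenin) resistance is R_s‖R_g = 3.904 kΩ.
Fractional drop under load = R_th/(R_th + R_L) = 3.904 / (3.904 + 80.3) = 0.04636.
So the output falls by 4.64 %.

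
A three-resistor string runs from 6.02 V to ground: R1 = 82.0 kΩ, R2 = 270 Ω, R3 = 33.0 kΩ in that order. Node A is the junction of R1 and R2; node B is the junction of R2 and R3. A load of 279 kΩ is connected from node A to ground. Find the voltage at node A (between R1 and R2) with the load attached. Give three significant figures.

Below node A the series string R2+R3 = 33270 Ω sits in parallel with the 279000 Ω load: 29730 Ω.
V_A = 6.02 × 29730/(82000 + 29730) = 1.60 V.

V ≈ 1.60 V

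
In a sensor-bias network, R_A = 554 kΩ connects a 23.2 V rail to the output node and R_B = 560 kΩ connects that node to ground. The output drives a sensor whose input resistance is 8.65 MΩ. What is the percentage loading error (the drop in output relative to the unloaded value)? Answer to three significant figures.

The divider's output (Thévenin) resistance is R_A‖R_B = 278.5 kΩ.
Fractional drop under load = R_th/(R_th + R_L) = 278.5 / (278.5 + 8650) = 0.03119.
So the output falls by 3.12 %.

3.12 %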